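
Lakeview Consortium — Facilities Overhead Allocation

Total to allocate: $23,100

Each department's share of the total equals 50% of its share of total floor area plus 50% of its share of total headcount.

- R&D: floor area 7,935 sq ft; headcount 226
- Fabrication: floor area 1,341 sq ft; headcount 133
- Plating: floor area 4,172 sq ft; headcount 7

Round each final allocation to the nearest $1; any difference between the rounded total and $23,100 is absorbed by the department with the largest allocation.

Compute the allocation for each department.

Totals — floor area 13,448, headcount 366.
Blended shares (50% floor area + 50% headcount): R&D 0.6038; Fabrication 0.2316; Plating 0.1647.
Pro-rata amounts: R&D 13,947.05; Fabrication 5,348.87; Plating 3,804.08.
Rounded to nearest $1: R&D $13,947; Fabrication $5,349; Plating $3,804. Sum = $23,100.
No rounding difference to absorb.

R&D: $13,947 | Fabrication: $5,349 | Plating: $3,804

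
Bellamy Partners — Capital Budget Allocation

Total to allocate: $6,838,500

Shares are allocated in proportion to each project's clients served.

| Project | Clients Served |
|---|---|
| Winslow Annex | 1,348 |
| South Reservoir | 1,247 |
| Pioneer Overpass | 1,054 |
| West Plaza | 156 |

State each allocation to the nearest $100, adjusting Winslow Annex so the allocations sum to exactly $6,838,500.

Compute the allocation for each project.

Winslow Annex: $2,422,600 · South Reservoir: $2,241,200 · Pioneer Overpass: $1,894,300 · West Plaza: $280,400

Clients served total: 3,805.
Pro-rata amounts: Winslow Annex 1,348/3,805 × $6,838,500 = 2,422,680.16; South Reservoir 1,247/3,805 × $6,838,500 = 2,241,158.87; Pioneer Overpass 1,054/3,805 × $6,838,500 = 1,894,291.46; West Plaza 156/3,805 × $6,838,500 = 280,369.51.
Rounded to nearest $100: Winslow Annex $2,422,700; South Reservoir $2,241,200; Pioneer Overpass $1,894,300; West Plaza $280,400. Sum = $6,838,600.
Difference $6,838,500 − $6,838,600 = −$100 applied to Winslow Annex: Winslow Annex becomes $2,422,600.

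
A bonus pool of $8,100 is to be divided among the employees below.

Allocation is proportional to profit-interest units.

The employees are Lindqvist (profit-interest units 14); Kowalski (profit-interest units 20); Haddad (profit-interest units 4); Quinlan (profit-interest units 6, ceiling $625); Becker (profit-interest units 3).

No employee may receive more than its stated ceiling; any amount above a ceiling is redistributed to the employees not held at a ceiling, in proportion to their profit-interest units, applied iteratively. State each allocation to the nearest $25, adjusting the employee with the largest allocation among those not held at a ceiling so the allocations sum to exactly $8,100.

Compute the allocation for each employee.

Lindqvist: $2,550 | Kowalski: $3,650 | Haddad: $725 | Quinlan: $625 | Becker: $550

Profit-interest units total: 47.
Proportional shares (ignoring caps): Lindqvist 2,412.77; Kowalski 3,446.81; Haddad 689.36; Quinlan 1,034.04; Becker 517.02.
Capped: Quinlan ($625); residual $7,475 reallocated over remaining profit-interest units 41.
Shares after redistribution: Lindqvist 2,552.44 → $2,550; Kowalski 3,646.34 → $3,650; Haddad 729.27 → $725; Becker 546.95 → $550.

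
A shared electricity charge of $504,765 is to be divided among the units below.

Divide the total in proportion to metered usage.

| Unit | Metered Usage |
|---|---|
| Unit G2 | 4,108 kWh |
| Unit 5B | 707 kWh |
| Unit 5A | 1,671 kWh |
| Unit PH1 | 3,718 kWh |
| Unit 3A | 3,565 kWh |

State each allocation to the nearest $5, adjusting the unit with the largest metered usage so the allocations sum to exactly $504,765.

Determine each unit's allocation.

Metered usage total: 4,108 + 707 + 1,671 + 3,718 + 3,565 = 13,769.
Raw shares: Unit G2 150,597.33; Unit 5B 25,918.28; Unit 5A 61,258.07; Unit PH1 136,300.11; Unit 3A 130,691.21.
After rounding ($5): Unit G2 $150,595; Unit 5B $25,920; Unit 5A $61,260; Unit PH1 $136,300; Unit 3A $130,690. Sum = $504,765.
Rounded total matches; no reconciliation needed.

Unit G2: $150,595 · Unit 5B: $25,920 · Unit 5A: $61,260 · Unit PH1: $136,300 · Unit 3A: $130,690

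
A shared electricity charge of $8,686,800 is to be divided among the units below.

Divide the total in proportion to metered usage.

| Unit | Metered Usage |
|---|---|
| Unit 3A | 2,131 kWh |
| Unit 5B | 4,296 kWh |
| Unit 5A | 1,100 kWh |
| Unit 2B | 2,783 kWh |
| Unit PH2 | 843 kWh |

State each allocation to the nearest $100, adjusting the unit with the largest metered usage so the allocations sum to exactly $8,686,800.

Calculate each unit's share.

Unit 3A: $1,659,800 · Unit 5B: $3,346,000 · Unit 5A: $856,800 · Unit 2B: $2,167,600 · Unit PH2: $656,600

Combined metered usage = 2,131 + 4,296 + 1,100 + 2,783 + 843 = 11,153.
Proportional shares: Unit 3A 1,659,783.99; Unit 5B 3,346,049.74; Unit 5A 856,763.20; Unit 2B 2,167,610.90; Unit PH2 656,592.16.
At nearest $100: Unit 3A $1,659,800; Unit 5B $3,346,000; Unit 5A $856,800; Unit 2B $2,167,600; Unit PH2 $656,600. Sum = $8,686,800.
Sum already equals the total — no adjustment.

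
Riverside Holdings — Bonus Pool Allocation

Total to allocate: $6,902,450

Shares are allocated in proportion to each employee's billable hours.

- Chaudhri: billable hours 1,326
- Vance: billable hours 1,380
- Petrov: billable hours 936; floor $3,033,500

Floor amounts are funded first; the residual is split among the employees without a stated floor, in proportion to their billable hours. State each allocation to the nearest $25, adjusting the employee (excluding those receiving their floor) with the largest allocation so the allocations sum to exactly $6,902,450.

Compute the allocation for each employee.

Guaranteed amounts: Petrov $3,033,500. Balance $3,868,950.
Balance split over remaining billable hours 2,706: Chaudhri 1,895,871.29 → $1,895,875; Vance 1,973,078.71 → $1,973,075.

Chaudhri: $1,895,875 | Vance: $1,973,075 | Petrov: $3,033,500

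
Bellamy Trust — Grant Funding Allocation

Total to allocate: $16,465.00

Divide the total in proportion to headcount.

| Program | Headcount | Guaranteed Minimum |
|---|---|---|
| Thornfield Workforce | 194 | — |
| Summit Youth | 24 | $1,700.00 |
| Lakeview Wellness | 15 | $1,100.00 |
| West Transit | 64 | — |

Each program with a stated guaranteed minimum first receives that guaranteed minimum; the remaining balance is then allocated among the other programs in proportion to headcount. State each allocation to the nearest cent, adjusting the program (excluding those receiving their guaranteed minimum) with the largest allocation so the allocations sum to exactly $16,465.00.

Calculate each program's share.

Fund the minimums — Summit Youth $1,700.00; Lakeview Wellness $1,100.00. Residual $13,665.00.
Residual split over remaining headcount 258: Thornfield Workforce 10,275.2326 → $10,275.23; West Transit 3,389.7674 → $3,389.77.

Thornfield Workforce: $10,275.23 · Summit Youth: $1,700.00 · Lakeview Wellness: $1,100.00 · West Transit: $3,389.77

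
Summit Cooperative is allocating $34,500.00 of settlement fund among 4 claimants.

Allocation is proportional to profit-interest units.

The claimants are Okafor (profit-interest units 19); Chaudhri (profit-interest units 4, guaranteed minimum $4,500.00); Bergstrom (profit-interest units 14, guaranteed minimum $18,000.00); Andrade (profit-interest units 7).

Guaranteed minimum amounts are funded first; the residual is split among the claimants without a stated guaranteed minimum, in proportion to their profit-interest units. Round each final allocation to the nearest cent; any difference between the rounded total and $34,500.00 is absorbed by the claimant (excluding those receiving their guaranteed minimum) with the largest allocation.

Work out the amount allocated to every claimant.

Okafor: $8,769.23 | Chaudhri: $4,500.00 | Bergstrom: $18,000.00 | Andrade: $3,230.77

Fund the minimums — Chaudhri $4,500.00; Bergstrom $18,000.00. Residual $12,000.00.
Residual split over remaining profit-interest units 26: Okafor 8,769.2308 → $8,769.23; Andrade 3,230.7692 → $3,230.77.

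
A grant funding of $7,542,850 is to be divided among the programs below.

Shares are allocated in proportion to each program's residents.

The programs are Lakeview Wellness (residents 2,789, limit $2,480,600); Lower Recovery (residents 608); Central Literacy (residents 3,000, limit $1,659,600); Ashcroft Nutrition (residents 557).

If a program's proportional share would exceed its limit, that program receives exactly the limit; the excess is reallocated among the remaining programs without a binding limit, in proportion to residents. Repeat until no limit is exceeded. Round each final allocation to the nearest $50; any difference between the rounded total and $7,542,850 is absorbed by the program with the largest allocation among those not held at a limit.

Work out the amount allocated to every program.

Lakeview Wellness: $2,480,600 | Lower Recovery: $1,775,800 | Central Literacy: $1,659,600 | Ashcroft Nutrition: $1,626,850

Sum of residents: 6,954.
Proportional shares (ignoring caps): Lakeview Wellness 3,025,166.62; Lower Recovery 659,484.15; Central Literacy 3,254,033.65; Ashcroft Nutrition 604,165.58.
Cap binds for Lakeview Wellness ($2,480,600), Central Literacy ($1,659,600); balance $3,402,650 reallocated over remaining residents 1,165.
Redistributed shares: Lower Recovery 1,775,803.61 → $1,775,800; Ashcroft Nutrition 1,626,846.39 → $1,626,850.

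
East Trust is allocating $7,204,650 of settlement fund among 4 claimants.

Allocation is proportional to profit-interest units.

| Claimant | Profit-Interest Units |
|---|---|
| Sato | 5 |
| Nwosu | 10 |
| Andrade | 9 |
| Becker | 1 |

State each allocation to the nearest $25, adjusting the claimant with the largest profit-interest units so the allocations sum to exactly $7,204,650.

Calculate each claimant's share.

Sato: $1,440,925; Nwosu: $2,881,875; Andrade: $2,593,675; Becker: $288,175

Total profit-interest units = 25.
Proportional shares: Sato 5/25 × $7,204,650 = 1,440,930.00; Nwosu 10/25 × $7,204,650 = 2,881,860.00; Andrade 9/25 × $7,204,650 = 2,593,674.00; Becker 1/25 × $7,204,650 = 288,186.00.
At nearest $25: Sato $1,440,925; Nwosu $2,881,850; Andrade $2,593,675; Becker $288,175. Sum = $7,204,625.
Difference $7,204,650 − $7,204,625 = +$25 applied to largest profit-interest units (Nwosu): Nwosu becomes $2,881,875.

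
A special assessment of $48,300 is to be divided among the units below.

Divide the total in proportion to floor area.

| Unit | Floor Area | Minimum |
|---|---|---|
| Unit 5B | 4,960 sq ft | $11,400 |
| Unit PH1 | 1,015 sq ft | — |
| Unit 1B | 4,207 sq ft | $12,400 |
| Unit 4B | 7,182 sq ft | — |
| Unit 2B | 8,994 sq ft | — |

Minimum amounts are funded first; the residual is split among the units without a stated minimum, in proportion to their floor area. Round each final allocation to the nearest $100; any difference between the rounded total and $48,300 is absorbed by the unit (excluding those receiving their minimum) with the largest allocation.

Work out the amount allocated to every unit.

Unit 5B: $11,400 | Unit PH1: $1,400 | Unit 1B: $12,400 | Unit 4B: $10,200 | Unit 2B: $12,900

Guaranteed amounts: Unit 5B $11,400; Unit 1B $12,400. Residual $24,500.
Residual split over remaining floor area 17,191: Unit PH1 1,446.54 → $1,400; Unit 4B 10,235.53 → $10,200; Unit 2B 12,817.93 → $12,800.
Rounding difference +$100 applied to Unit 2B → $12,900.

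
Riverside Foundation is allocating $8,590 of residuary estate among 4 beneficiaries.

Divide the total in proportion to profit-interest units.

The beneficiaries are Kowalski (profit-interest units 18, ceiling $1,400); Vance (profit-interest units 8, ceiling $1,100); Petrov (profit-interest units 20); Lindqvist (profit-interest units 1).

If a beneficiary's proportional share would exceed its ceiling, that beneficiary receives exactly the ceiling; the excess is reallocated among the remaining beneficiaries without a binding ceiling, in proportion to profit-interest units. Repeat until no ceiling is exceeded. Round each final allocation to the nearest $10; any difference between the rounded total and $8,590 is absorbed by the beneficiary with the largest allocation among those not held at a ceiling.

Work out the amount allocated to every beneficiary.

Kowalski: $1,400 · Vance: $1,100 · Petrov: $5,800 · Lindqvist: $290

Total profit-interest units = 47.
Pro-rata shares before constraints: Kowalski 3,289.79; Vance 1,462.13; Petrov 3,655.32; Lindqvist 182.77.
Cap binds for Kowalski ($1,400), Vance ($1,100); residual $6,090 reallocated over remaining profit-interest units 21.
Remaining shares: Petrov 5,800.00 → $5,800; Lindqvist 290.00 → $290.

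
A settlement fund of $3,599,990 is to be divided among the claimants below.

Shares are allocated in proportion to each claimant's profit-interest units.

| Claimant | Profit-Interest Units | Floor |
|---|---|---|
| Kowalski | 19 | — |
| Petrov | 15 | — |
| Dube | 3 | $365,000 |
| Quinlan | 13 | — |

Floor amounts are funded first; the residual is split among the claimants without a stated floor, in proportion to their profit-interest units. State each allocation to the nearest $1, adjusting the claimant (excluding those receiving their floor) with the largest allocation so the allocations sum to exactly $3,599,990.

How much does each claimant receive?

Kowalski: $1,307,762; Petrov: $1,032,444; Dube: $365,000; Quinlan: $894,784

Guaranteed amounts: Dube $365,000. Balance $3,234,990.
Balance split over remaining profit-interest units 47: Kowalski 1,307,761.91 → $1,307,762; Petrov 1,032,443.62 → $1,032,444; Quinlan 894,784.47 → $894,784.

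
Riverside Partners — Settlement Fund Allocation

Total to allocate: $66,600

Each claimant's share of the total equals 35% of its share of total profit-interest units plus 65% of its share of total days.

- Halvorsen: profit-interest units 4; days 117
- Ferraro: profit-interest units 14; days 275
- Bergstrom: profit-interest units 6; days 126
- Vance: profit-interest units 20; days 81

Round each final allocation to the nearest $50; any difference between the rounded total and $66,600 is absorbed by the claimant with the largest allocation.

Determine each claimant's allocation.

Halvorsen: $10,550 | Ferraro: $27,300 | Bergstrom: $12,300 | Vance: $16,450

Profit-interest units total 44; days total 599.
Composite weights (35% profit-interest units + 65% days): Halvorsen 0.1588; Ferraro 0.4098; Bergstrom 0.1845; Vance 0.2470.
Raw shares: Halvorsen 10,574.73; Ferraro 27,291.19; Bergstrom 12,284.71; Vance 16,449.36.
Rounded to nearest $50: Halvorsen $10,550; Ferraro $27,300; Bergstrom $12,300; Vance $16,450. Sum = $66,600.
Sum already equals the total — no adjustment.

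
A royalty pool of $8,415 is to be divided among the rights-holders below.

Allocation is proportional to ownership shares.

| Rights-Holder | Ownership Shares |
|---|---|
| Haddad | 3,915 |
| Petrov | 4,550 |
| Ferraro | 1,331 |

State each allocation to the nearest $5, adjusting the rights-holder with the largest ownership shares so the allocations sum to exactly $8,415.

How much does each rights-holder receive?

Ownership shares total: 9,796.
Raw shares: Haddad 3,915/9,796 × $8,415 = 3,363.08; Petrov 4,550/9,796 × $8,415 = 3,908.56; Ferraro 1,331/9,796 × $8,415 = 1,143.36.
After rounding ($5): Haddad $3,365; Petrov $3,910; Ferraro $1,145. Sum = $8,420.
Difference $8,415 − $8,420 = −$5 applied to largest ownership shares (Petrov): Petrov becomes $3,905.

Haddad: $3,365 · Petrov: $3,905 · Ferraro: $1,145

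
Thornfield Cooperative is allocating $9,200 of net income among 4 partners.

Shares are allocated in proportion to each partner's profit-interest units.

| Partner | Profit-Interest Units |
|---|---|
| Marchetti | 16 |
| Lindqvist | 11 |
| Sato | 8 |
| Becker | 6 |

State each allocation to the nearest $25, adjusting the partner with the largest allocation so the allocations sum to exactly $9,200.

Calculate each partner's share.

Marchetti: $3,575 · Lindqvist: $2,475 · Sato: $1,800 · Becker: $1,350

Total profit-interest units = 41.
Proportional shares: Marchetti 16/41 × $9,200 = 3,590.24; Lindqvist 11/41 × $9,200 = 2,468.29; Sato 8/41 × $9,200 = 1,795.12; Becker 6/41 × $9,200 = 1,346.34.
After rounding ($25): Marchetti $3,600; Lindqvist $2,475; Sato $1,800; Becker $1,350. Sum = $9,225.
Difference $9,200 − $9,225 = −$25 applied to largest allocation (Marchetti): Marchetti becomes $3,575.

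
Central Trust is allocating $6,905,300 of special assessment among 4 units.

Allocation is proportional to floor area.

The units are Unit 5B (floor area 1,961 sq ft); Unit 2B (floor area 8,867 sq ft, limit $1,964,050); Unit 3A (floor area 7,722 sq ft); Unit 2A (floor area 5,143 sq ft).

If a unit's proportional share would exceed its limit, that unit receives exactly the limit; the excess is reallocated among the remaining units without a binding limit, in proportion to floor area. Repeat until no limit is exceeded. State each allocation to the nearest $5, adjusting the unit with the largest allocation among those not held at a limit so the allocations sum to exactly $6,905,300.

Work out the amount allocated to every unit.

Unit 5B: $653,565 | Unit 2B: $1,964,050 | Unit 3A: $2,573,610 | Unit 2A: $1,714,075

Combined floor area = 23,693.
Unconstrained shares: Unit 5B 571,531.39; Unit 2B 2,584,277.85; Unit 3A 2,250,568.80; Unit 2A 1,498,921.96.
Held at cap: Unit 2B ($1,964,050); balance $4,941,250 reallocated over remaining floor area 14,826.
Shares after redistribution: Unit 5B 653,567.47 → $653,565; Unit 3A 2,573,609.37 → $2,573,610; Unit 2A 1,714,073.17 → $1,714,075.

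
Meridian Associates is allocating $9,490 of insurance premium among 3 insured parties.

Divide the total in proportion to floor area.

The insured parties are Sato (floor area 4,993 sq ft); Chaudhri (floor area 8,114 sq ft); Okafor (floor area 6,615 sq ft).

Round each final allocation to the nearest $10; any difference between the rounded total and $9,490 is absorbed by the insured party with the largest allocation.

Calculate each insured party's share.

Sato: $2,400 | Chaudhri: $3,910 | Okafor: $3,180

Sum of floor area: 19,722.
Unrounded shares: Sato 4,993/19,722 × $9,490 = 2,402.57; Chaudhri 8,114/19,722 × $9,490 = 3,904.36; Okafor 6,615/19,722 × $9,490 = 3,183.06.
Rounded to nearest $10: Sato $2,400; Chaudhri $3,900; Okafor $3,180. Sum = $9,480.
Difference $9,490 − $9,480 = +$10 applied to largest allocation (Chaudhri): Chaudhri becomes $3,910.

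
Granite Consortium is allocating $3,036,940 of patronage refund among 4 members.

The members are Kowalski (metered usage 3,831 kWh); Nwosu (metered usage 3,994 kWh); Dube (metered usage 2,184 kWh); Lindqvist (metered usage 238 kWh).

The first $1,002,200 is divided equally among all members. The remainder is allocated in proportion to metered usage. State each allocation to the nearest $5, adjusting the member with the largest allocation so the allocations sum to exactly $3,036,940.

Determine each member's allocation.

$1,002,200 shared equally gives $250,550 per member.
Remainder $2,034,740 by metered usage (total 10,247): Kowalski 760,719.13 → $760,720; Nwosu 793,085.93 → $793,085; Dube 433,675.43 → $433,675; Lindqvist 47,259.50 → $47,260.
Totals: Kowalski $250,550 + $760,720 = $1,011,270; Nwosu $250,550 + $793,085 = $1,043,635; Dube $250,550 + $433,675 = $684,225; Lindqvist $250,550 + $47,260 = $297,810.

Kowalski: $1,011,270; Nwosu: $1,043,635; Dube: $684,225; Lindqvist: $297,810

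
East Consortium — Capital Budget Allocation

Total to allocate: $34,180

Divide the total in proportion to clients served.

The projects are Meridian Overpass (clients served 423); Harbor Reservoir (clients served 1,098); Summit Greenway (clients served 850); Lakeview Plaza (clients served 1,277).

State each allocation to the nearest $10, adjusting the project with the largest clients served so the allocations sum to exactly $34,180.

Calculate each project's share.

Meridian Overpass: $3,960 | Harbor Reservoir: $10,290 | Summit Greenway: $7,960 | Lakeview Plaza: $11,970

Total clients served = 3,648.
Pro-rata amounts: Meridian Overpass 423/3,648 × $34,180 = 3,963.31; Harbor Reservoir 1,098/3,648 × $34,180 = 10,287.73; Summit Greenway 850/3,648 × $34,180 = 7,964.09; Lakeview Plaza 1,277/3,648 × $34,180 = 11,964.87.
After rounding ($10): Meridian Overpass $3,960; Harbor Reservoir $10,290; Summit Greenway $7,960; Lakeview Plaza $11,960. Sum = $34,170.
Difference $34,180 − $34,170 = +$10 applied to largest clients served (Lakeview Plaza): Lakeview Plaza becomes $11,970.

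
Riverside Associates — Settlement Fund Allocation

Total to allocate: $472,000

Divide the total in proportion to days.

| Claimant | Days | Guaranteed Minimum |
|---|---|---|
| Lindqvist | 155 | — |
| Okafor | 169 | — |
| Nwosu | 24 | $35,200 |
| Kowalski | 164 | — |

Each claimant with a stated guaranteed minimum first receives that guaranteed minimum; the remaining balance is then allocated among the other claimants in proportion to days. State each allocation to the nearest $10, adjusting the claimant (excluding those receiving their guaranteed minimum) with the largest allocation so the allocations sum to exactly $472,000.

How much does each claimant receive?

Lindqvist: $138,740 | Okafor: $151,270 | Nwosu: $35,200 | Kowalski: $146,790

Minimums first: Nwosu $35,200. Remaining pool $436,800.
Remaining pool split over remaining days 488: Lindqvist 138,737.70 → $138,740; Okafor 151,268.85 → $151,270; Kowalski 146,793.44 → $146,790.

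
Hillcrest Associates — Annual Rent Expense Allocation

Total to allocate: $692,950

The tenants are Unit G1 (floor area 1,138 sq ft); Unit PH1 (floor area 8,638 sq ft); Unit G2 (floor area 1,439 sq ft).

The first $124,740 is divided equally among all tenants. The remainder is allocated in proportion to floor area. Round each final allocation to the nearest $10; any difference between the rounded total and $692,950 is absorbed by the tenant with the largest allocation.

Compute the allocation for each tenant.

First tranche $124,740 split equally: $41,580 each.
Remainder $568,210 by floor area (total 11,215): Unit G1 57,656.98 → $57,660; Unit PH1 437,645.83 → $437,650; Unit G2 72,907.19 → $72,910.
Rounding difference −$10 on remainder applied to Unit PH1.
Totals: Unit G1 $41,580 + $57,660 = $99,240; Unit PH1 $41,580 + $437,640 = $479,220; Unit G2 $41,580 + $72,910 = $114,490.

Unit G1: $99,240 · Unit PH1: $479,220 · Unit G2: $114,490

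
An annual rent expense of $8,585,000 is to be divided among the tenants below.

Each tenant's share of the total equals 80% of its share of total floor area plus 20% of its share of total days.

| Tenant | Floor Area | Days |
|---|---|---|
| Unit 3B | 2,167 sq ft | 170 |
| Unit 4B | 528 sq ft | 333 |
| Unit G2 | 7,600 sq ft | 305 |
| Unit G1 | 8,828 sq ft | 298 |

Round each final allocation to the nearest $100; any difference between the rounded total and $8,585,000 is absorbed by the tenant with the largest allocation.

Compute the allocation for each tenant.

Unit 3B: $1,042,200 · Unit 4B: $706,600 · Unit G2: $3,203,000 · Unit G1: $3,633,200

Totals — floor area 19,123, days 1,106.
Blended shares (80% floor area + 20% days): Unit 3B 0.1214; Unit 4B 0.0823; Unit G2 0.3731; Unit G1 0.4232.
Raw shares: Unit 3B 1,042,190.18; Unit 4B 706,593.43; Unit G2 3,203,024.46; Unit G1 3,633,191.94.
After rounding ($100): Unit 3B $1,042,200; Unit 4B $706,600; Unit G2 $3,203,000; Unit G1 $3,633,200. Sum = $8,585,000.
Rounded total matches; no reconciliation needed.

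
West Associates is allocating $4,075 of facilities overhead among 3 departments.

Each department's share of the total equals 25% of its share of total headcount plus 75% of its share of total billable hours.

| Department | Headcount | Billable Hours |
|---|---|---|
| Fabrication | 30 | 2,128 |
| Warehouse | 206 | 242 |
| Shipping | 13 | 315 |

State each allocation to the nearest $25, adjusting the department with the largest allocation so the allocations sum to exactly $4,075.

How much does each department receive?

Headcount total 249; billable hours total 2,685.
Blended shares (25% headcount + 75% billable hours): Fabrication 0.6245; Warehouse 0.2744; Shipping 0.1010.
Raw shares: Fabrication 2,544.98; Warehouse 1,118.28; Shipping 411.74.
After rounding ($25): Fabrication $2,550; Warehouse $1,125; Shipping $400. Sum = $4,075.
No rounding difference to absorb.

Fabrication: $2,550 · Warehouse: $1,125 · Shipping: $400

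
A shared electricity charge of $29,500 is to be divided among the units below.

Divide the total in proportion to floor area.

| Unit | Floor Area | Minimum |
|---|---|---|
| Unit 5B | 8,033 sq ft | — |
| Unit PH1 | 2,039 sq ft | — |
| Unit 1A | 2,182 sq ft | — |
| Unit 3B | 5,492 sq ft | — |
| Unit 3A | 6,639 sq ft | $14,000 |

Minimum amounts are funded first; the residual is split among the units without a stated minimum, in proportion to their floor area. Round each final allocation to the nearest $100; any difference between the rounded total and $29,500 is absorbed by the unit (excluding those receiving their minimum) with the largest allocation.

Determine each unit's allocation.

Unit 5B: $7,000 | Unit PH1: $1,800 | Unit 1A: $1,900 | Unit 3B: $4,800 | Unit 3A: $14,000

Guaranteed amounts: Unit 3A $14,000. Residual $15,500.
Residual split over remaining floor area 17,746: Unit 5B 7,016.31 → $7,000; Unit PH1 1,780.94 → $1,800; Unit 1A 1,905.84 → $1,900; Unit 3B 4,796.91 → $4,800.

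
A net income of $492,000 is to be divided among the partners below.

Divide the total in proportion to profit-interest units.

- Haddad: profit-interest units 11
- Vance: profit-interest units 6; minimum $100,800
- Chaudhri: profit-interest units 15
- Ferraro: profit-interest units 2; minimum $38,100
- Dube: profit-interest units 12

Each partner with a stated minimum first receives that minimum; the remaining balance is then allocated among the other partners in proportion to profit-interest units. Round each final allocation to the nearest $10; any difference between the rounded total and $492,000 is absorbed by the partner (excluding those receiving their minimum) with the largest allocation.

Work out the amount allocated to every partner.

Haddad: $102,210; Vance: $100,800; Chaudhri: $139,380; Ferraro: $38,100; Dube: $111,510

Guaranteed amounts: Vance $100,800; Ferraro $38,100. Remaining pool $353,100.
Remaining pool split over remaining profit-interest units 38: Haddad 102,213.16 → $102,210; Chaudhri 139,381.58 → $139,380; Dube 111,505.26 → $111,510.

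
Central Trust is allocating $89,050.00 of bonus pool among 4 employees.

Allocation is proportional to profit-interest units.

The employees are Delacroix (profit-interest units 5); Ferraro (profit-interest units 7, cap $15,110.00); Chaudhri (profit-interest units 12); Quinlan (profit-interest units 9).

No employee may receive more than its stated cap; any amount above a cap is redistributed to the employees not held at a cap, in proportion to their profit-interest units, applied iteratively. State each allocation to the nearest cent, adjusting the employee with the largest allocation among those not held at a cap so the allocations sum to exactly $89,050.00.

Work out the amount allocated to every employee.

Delacroix: $14,219.23 | Ferraro: $15,110.00 | Chaudhri: $34,126.15 | Quinlan: $25,594.62

Sum of profit-interest units: 33.
Unconstrained shares: Delacroix 13,492.4242; Ferraro 18,889.3939; Chaudhri 32,381.8182; Quinlan 24,286.3636.
Cap binds for Ferraro ($15,110.00); residual $73,940.00 reallocated over remaining profit-interest units 26.
Remaining shares: Delacroix 14,219.2308 → $14,219.23; Chaudhri 34,126.1538 → $34,126.15; Quinlan 25,594.6154 → $25,594.62.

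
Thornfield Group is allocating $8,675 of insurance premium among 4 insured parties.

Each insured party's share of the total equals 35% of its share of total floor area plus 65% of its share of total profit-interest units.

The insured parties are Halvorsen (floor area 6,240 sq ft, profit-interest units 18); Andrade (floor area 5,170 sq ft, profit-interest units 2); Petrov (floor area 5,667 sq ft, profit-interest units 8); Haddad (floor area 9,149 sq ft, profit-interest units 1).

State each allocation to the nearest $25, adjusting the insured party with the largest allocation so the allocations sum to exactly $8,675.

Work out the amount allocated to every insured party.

Totals — floor area 26,226, profit-interest units 29.
Blended shares (35% floor area + 65% profit-interest units): Halvorsen 0.4867; Andrade 0.1138; Petrov 0.2549; Haddad 0.1445.
Proportional shares: Halvorsen 4,222.33; Andrade 987.42; Petrov 2,211.60; Haddad 1,253.64.
At nearest $25: Halvorsen $4,225; Andrade $975; Petrov $2,200; Haddad $1,250. Sum = $8,650.
Difference $8,675 − $8,650 = +$25 applied to largest allocation (Halvorsen): Halvorsen becomes $4,250.

Halvorsen: $4,250; Andrade: $975; Petrov: $2,200; Haddad: $1,250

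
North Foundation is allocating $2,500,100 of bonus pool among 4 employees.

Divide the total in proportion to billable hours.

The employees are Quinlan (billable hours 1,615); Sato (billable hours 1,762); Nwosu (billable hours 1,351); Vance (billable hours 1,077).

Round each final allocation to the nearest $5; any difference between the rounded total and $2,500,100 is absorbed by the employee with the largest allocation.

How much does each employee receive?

Billable hours total: 5,805.
Pro-rata amounts: Quinlan 1,615/5,805 × $2,500,100 = 695,548.92; Sato 1,762/5,805 × $2,500,100 = 758,858.95; Nwosu 1,351/5,805 × $2,500,100 = 581,849.29; Vance 1,077/5,805 × $2,500,100 = 463,842.84.
Rounded to nearest $5: Quinlan $695,550; Sato $758,860; Nwosu $581,850; Vance $463,845. Sum = $2,500,105.
Difference $2,500,100 − $2,500,105 = −$5 applied to largest allocation (Sato): Sato becomes $758,855.

Quinlan: $695,550 · Sato: $758,855 · Nwosu: $581,850 · Vance: $463,845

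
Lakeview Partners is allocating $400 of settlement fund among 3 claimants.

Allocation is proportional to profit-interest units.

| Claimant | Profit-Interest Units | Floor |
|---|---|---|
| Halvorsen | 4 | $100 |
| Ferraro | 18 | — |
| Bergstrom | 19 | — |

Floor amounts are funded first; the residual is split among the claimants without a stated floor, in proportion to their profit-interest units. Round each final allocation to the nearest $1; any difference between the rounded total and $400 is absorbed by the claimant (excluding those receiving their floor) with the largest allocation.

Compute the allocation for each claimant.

Fund the minimums — Halvorsen $100. Remaining pool $300.
Remaining pool split over remaining profit-interest units 37: Ferraro 145.95 → $146; Bergstrom 154.05 → $154.

Halvorsen: $100; Ferraro: $146; Bergstrom: $154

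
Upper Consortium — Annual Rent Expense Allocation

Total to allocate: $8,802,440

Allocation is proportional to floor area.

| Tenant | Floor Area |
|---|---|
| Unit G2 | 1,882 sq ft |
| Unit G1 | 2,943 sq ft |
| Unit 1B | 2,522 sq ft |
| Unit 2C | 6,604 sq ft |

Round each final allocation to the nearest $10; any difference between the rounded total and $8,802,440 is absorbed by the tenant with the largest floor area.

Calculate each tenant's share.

Unit G2: $1,187,460 | Unit G1: $1,856,900 | Unit 1B: $1,591,270 | Unit 2C: $4,166,810

Floor area total: 13,951.
Raw shares: Unit G2 1,882/13,951 × $8,802,440 = 1,187,455.53; Unit G1 2,943/13,951 × $8,802,440 = 1,856,897.78; Unit 1B 2,522/13,951 × $8,802,440 = 1,591,266.12; Unit 2C 6,604/13,951 × $8,802,440 = 4,166,820.57.
After rounding ($10): Unit G2 $1,187,460; Unit G1 $1,856,900; Unit 1B $1,591,270; Unit 2C $4,166,820. Sum = $8,802,450.
Difference $8,802,440 − $8,802,450 = −$10 applied to largest floor area (Unit 2C): Unit 2C becomes $4,166,810.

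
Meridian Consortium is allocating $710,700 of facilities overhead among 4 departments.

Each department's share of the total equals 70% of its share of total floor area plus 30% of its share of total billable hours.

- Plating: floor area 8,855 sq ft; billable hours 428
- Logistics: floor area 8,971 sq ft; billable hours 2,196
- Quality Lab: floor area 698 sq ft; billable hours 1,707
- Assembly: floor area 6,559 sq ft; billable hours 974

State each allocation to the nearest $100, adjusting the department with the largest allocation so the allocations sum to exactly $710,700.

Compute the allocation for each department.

Totals — floor area 25,083, billable hours 5,305.
Blended shares (70% floor area + 30% billable hours): Plating 0.2713; Logistics 0.3745; Quality Lab 0.1160; Assembly 0.2381.
Proportional shares: Plating 192,829.36; Logistics 266,186.68; Quality Lab 82,448.95; Assembly 169,235.02.
After rounding ($100): Plating $192,800; Logistics $266,200; Quality Lab $82,400; Assembly $169,200. Sum = $710,600.
Difference $710,700 − $710,600 = +$100 applied to largest allocation (Logistics): Logistics becomes $266,300.

Plating: $192,800; Logistics: $266,300; Quality Lab: $82,400; Assembly: $169,200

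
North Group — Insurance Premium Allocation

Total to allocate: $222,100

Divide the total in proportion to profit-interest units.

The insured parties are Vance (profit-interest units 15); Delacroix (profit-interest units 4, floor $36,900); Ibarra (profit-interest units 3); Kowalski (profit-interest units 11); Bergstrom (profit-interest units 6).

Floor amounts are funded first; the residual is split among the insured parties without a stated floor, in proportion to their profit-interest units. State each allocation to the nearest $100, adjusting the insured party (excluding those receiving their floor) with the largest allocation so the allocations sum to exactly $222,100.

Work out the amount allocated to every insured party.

Vance: $79,400; Delacroix: $36,900; Ibarra: $15,900; Kowalski: $58,200; Bergstrom: $31,700

Guaranteed amounts: Delacroix $36,900. Balance $185,200.
Balance split over remaining profit-interest units 35: Vance 79,371.43 → $79,400; Ibarra 15,874.29 → $15,900; Kowalski 58,205.71 → $58,200; Bergstrom 31,748.57 → $31,700.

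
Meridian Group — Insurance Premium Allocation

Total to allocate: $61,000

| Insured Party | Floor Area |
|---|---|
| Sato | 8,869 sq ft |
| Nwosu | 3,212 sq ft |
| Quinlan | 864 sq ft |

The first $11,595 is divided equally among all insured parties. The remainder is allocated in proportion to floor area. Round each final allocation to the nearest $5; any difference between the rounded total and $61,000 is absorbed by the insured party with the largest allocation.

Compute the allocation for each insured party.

Sato: $37,715; Nwosu: $16,125; Quinlan: $7,160

First tranche $11,595 split equally: $3,865 each.
Remainder $49,405 by floor area (total 12,945): Sato 33,848.82 → $33,850; Nwosu 12,258.70 → $12,260; Quinlan 3,297.48 → $3,295.
Totals: Sato $3,865 + $33,850 = $37,715; Nwosu $3,865 + $12,260 = $16,125; Quinlan $3,865 + $3,295 = $7,160.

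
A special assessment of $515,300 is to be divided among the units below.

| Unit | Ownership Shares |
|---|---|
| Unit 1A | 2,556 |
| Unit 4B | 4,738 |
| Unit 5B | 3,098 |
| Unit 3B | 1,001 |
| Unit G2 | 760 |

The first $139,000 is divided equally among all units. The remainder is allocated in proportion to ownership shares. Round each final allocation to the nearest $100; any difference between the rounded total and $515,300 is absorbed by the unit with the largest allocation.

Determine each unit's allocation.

Unit 1A: $106,900 · Unit 4B: $174,600 · Unit 5B: $123,700 · Unit 3B: $58,800 · Unit G2: $51,300

Equal tier: $139,000 ÷ 5 = $27,800 apiece.
Remainder $376,300 by ownership shares (total 12,153): Unit 1A 79,142.83 → $79,100; Unit 4B 146,705.29 → $146,700; Unit 5B 95,925.07 → $95,900; Unit 3B 30,994.51 → $31,000; Unit G2 23,532.30 → $23,500.
Rounding difference +$100 on remainder applied to Unit 4B.
Totals: Unit 1A $27,800 + $79,100 = $106,900; Unit 4B $27,800 + $146,800 = $174,600; Unit 5B $27,800 + $95,900 = $123,700; Unit 3B $27,800 + $31,000 = $58,800; Unit G2 $27,800 + $23,500 = $51,300.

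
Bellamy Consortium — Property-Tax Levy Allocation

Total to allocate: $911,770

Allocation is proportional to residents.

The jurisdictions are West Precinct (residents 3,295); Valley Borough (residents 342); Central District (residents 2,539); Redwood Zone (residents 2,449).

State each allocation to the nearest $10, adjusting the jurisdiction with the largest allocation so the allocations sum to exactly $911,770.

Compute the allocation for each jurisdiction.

West Precinct: $348,330 · Valley Borough: $36,150 · Central District: $268,400 · Redwood Zone: $258,890

Residents total: 8,625.
Pro-rata amounts: West Precinct 3,295/8,625 × $911,770 = 348,322.57; Valley Borough 342/8,625 × $911,770 = 36,153.66; Central District 2,539/8,625 × $911,770 = 268,403.95; Redwood Zone 2,449/8,625 × $911,770 = 258,889.82.
At nearest $10: West Precinct $348,320; Valley Borough $36,150; Central District $268,400; Redwood Zone $258,890. Sum = $911,760.
Difference $911,770 − $911,760 = +$10 applied to largest allocation (West Precinct): West Precinct becomes $348,330.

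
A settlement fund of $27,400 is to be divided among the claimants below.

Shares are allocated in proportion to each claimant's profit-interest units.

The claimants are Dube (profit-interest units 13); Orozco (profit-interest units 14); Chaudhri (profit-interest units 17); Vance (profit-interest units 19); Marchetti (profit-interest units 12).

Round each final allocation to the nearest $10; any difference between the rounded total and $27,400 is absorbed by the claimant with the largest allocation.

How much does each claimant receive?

Dube: $4,750 | Orozco: $5,110 | Chaudhri: $6,210 | Vance: $6,950 | Marchetti: $4,380

Sum of profit-interest units: 75.
Raw shares: Dube 13/75 × $27,400 = 4,749.33; Orozco 14/75 × $27,400 = 5,114.67; Chaudhri 17/75 × $27,400 = 6,210.67; Vance 19/75 × $27,400 = 6,941.33; Marchetti 12/75 × $27,400 = 4,384.00.
At nearest $10: Dube $4,750; Orozco $5,110; Chaudhri $6,210; Vance $6,940; Marchetti $4,380. Sum = $27,390.
Difference $27,400 − $27,390 = +$10 applied to largest allocation (Vance): Vance becomes $6,950.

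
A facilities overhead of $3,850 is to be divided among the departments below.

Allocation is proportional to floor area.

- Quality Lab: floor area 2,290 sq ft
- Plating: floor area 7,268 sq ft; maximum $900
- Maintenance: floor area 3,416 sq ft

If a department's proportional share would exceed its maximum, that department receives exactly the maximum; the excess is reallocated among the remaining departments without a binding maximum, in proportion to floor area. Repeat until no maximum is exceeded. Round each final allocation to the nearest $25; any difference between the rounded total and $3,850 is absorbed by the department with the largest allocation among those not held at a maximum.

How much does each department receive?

Quality Lab: $1,175; Plating: $900; Maintenance: $1,775

Sum of floor area: 12,974.
Pro-rata shares before constraints: Quality Lab 679.55; Plating 2,156.76; Maintenance 1,013.69.
Held at cap: Plating ($900); residual $2,950 reallocated over remaining floor area 5,706.
Redistributed shares: Quality Lab 1,183.93 → $1,175; Maintenance 1,766.07 → $1,775.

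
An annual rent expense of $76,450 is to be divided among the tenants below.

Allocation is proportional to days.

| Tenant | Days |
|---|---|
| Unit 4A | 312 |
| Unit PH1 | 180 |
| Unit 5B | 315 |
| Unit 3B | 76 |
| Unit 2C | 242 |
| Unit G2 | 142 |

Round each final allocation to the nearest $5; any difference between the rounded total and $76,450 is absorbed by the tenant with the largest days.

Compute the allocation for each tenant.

Unit 4A: $18,825; Unit PH1: $10,860; Unit 5B: $19,010; Unit 3B: $4,585; Unit 2C: $14,600; Unit G2: $8,570

Combined days = 1,267.
Unrounded shares: Unit 4A 312/1,267 × $76,450 = 18,825.89; Unit PH1 180/1,267 × $76,450 = 10,861.09; Unit 5B 315/1,267 × $76,450 = 19,006.91; Unit 3B 76/1,267 × $76,450 = 4,585.79; Unit 2C 242/1,267 × $76,450 = 14,602.13; Unit G2 142/1,267 × $76,450 = 8,568.19.
At nearest $5: Unit 4A $18,825; Unit PH1 $10,860; Unit 5B $19,005; Unit 3B $4,585; Unit 2C $14,600; Unit G2 $8,570. Sum = $76,445.
Difference $76,450 − $76,445 = +$5 applied to largest days (Unit 5B): Unit 5B becomes $19,010.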